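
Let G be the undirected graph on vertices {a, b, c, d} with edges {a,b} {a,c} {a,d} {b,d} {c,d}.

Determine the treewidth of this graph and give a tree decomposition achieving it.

Every bag has size at most 3, so the width is 3 − 1 = 2 and tw(G) ≤ 2. Conversely, {a, c, d} is a clique of size 3, and the vertices of any clique must share a bag in every tree decomposition; so some bag has ≥ 3 vertices and tw(G) ≥ 2. Combining the bounds, tw(G) = 2.

Treewidth 2.
One optimal decomposition is:
Bags: B1 = {a, b, d}  B2 = {a, c, d}
Tree: B1–B2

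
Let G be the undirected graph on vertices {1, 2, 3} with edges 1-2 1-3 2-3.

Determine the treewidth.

A width-2 tree decomposition is:
Bags: B1 = {1, 2, 3}
Tree: (single bag)
With just one bag of size 3, the width is 3 − 1 = 2, so tw(G) ≤ 2. Conversely, {1, 2, 3} is a clique of size 3, and the vertices of any clique must share a bag in every tree decomposition; so some bag has ≥ 3 vertices and tw(G) ≥ 2. The upper and lower bounds meet at 2, so that is the treewidth.

2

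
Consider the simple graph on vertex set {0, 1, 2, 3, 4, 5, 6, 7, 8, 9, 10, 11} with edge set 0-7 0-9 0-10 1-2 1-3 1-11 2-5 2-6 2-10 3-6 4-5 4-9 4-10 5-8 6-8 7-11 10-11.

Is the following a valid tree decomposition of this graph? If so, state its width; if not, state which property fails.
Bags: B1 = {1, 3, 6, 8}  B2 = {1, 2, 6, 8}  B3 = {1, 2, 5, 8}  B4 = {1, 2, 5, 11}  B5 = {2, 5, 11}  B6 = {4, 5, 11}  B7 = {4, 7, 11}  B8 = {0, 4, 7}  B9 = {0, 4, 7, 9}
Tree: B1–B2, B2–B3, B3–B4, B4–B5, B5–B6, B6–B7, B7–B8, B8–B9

No — vertex 10 appears in no bag.

A tree decomposition must satisfy three properties: every vertex lies in some bag; for every edge, both endpoints lie together in some bag; and for every vertex, the bags containing it form a connected subtree. Here vertex 10 appears in no bag, so the decomposition is invalid.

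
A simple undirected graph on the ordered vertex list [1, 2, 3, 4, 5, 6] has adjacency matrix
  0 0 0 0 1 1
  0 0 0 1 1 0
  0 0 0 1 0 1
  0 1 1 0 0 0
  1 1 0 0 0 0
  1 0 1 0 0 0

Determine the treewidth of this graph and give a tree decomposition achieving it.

Treewidth 2.
One optimal decomposition is:
Bags: B1 = {3, 4, 6}  B2 = {1, 4, 6}  B3 = {1, 4, 5}  B4 = {2, 4, 5}
Tree: B1–B2, B2–B3, B3–B4

Each bag holds 3 vertices, so the decomposition has width 2, which upper-bounds the treewidth. Since 4–3–6–1–5–2–4 is a cycle in G, G is not acyclic. Forests are exactly the graphs of treewidth ≤ 1, so tw(G) ≥ 2. Hence tw(G) = 2 exactly.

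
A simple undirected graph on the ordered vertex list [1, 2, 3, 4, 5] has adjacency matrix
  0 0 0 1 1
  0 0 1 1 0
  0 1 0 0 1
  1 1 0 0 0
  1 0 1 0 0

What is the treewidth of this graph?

2

A width-2 tree decomposition is:
Bags: B1 = {1, 2, 4}  B2 = {1, 2, 3}  B3 = {1, 3, 5}
Tree: B1–B2, B2–B3
The largest bag has 3 vertices, giving width 2; this decomposition certifies tw(G) ≤ 2. For the lower bound, G contains the cycle 1–4–2–3–5–1, so G is not a forest; only forests have treewidth ≤ 1, hence tw(G) ≥ 2. Therefore the treewidth is 2.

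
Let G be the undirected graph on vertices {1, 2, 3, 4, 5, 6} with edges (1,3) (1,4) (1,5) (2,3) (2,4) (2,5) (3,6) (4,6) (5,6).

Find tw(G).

3

A width-3 tree decomposition is:
Bags: B1 = {1, 2, 4, 6}  B2 = {1, 2, 5, 6}  B3 = {1, 2, 3, 6}
Tree: B1–B2, B2–B3
The largest bag has 4 vertices, giving width 3; this decomposition certifies tw(G) ≤ 3. For the lower bound: the 4 vertex sets {1,4}, {2,5}, {6}, {3} are disjoint, each induces a connected subgraph, and every pair is joined by at least one edge of G. Contracting each set to a single vertex therefore yields K_{4} as a minor, and since treewidth is minor-monotone, tw(G) ≥ tw(K_{4}) = 3. The upper and lower bounds meet at 3, so that is the treewidth.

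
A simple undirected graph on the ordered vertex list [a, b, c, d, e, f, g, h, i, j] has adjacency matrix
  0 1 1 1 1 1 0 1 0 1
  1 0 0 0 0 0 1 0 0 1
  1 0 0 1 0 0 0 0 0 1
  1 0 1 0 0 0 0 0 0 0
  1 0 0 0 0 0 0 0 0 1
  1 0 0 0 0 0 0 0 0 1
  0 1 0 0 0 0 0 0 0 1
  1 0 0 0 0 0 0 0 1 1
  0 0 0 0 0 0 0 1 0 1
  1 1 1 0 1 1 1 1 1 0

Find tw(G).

A width-2 tree decomposition is:
Bags: B1 = {a, b, j}  B2 = {a, c, j}  B3 = {a, h, j}  B4 = {a, e, j}  B5 = {h, i, j}  B6 = {b, g, j}  B7 = {a, f, j}  B8 = {a, c, d}
Tree: B1–B2, B2–B3, B1–B4, B3–B5, B1–B6, B2–B7, B2–B8
Each bag holds 3 vertices, so the decomposition has width 2, which upper-bounds the treewidth. On the other hand G contains the 3-clique {a, c, d}. A clique must lie in a single bag of any decomposition, so no decomposition can have width below 2. The upper and lower bounds meet at 2, so that is the treewidth.

2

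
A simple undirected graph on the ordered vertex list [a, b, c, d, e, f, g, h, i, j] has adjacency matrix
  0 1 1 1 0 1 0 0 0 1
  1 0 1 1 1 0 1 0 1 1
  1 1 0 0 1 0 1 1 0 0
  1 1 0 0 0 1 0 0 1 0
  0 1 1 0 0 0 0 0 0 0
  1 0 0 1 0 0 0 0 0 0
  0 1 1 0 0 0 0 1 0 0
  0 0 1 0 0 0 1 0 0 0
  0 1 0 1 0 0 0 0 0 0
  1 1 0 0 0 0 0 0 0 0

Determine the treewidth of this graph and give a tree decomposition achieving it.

Treewidth 2.
One such decomposition:
Bags: B1 = {a, b, c}  B2 = {a, b, d}  B3 = {b, c, e}  B4 = {b, c, g}  B5 = {b, d, i}  B6 = {a, d, f}  B7 = {c, g, h}  B8 = {a, b, j}
Tree: B1–B2, B1–B3, B1–B4, B2–B5, B2–B6, B4–B7, B1–B8

Every bag has size at most 3, so the width is 3 − 1 = 2 and tw(G) ≤ 2. For the lower bound, the 3 vertices {c, g, h} are pairwise adjacent, and any tree decomposition puts a clique entirely inside one bag — forcing width ≥ 2. Hence tw(G) = 2 exactly.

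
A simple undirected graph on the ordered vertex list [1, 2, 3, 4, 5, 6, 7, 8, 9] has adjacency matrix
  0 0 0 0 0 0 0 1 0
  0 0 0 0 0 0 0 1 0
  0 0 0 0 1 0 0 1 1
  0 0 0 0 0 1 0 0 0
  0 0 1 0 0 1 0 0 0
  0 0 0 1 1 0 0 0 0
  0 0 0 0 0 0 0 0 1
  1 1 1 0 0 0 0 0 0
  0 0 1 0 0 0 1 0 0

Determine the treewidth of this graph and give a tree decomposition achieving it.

Every bag has size at most 2, so the width is 2 − 1 = 1 and tw(G) ≤ 1. G has an edge, so its treewidth is at least 1. Combining the bounds, tw(G) = 1.

Treewidth 1.
One optimal decomposition is:
Bags: B1 = {3, 5}  B2 = {3, 8}  B3 = {3, 9}  B4 = {5, 6}  B5 = {7, 9}  B6 = {2, 8}  B7 = {1, 8}  B8 = {4, 6}
Tree: B1–B2, B2–B3, B1–B4, B3–B5, B2–B6, B2–B7, B4–B8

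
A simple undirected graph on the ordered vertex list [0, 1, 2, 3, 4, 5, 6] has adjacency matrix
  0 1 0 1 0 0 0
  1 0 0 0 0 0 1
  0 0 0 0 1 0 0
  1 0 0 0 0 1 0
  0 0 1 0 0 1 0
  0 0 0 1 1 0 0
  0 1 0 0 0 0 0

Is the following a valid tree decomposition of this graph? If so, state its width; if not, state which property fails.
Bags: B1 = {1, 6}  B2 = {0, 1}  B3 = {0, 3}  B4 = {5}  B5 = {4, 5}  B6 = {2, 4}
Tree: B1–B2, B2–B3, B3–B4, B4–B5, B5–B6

A tree decomposition must satisfy three properties: every vertex lies in some bag; for every edge, both endpoints lie together in some bag; and for every vertex, the bags containing it form a connected subtree. Here edge (3,5) lies in no bag, so the decomposition is invalid.

No — edge (3,5) lies in no bag.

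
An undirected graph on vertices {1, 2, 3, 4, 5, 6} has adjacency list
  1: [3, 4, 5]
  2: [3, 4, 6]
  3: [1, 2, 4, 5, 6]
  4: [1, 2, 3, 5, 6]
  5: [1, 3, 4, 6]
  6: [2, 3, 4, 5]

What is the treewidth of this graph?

A width-3 tree decomposition is:
Bags: B1 = {3, 4, 5, 6}  B2 = {2, 3, 4, 6}  B3 = {1, 3, 4, 5}
Tree: B1–B2, B1–B3
Each bag holds 4 vertices, so the decomposition has width 3, which upper-bounds the treewidth. Conversely, {2, 3, 4, 6} is a clique of size 4, and the vertices of any clique must share a bag in every tree decomposition; so some bag has ≥ 4 vertices and tw(G) ≥ 3. The upper and lower bounds meet at 3, so that is the treewidth.

3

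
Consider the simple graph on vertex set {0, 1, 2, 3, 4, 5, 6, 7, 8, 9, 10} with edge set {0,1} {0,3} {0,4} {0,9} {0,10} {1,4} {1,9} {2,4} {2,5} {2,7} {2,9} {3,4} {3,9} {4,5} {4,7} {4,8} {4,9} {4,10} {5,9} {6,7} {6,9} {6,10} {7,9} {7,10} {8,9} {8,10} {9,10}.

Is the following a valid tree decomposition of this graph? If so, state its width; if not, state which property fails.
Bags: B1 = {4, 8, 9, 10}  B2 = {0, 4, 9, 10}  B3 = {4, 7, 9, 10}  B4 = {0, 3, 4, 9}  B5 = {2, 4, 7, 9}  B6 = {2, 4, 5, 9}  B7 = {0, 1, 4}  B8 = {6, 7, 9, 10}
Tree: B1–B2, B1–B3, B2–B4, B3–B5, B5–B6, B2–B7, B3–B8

A tree decomposition must satisfy three properties: every vertex lies in some bag; for every edge, both endpoints lie together in some bag; and for every vertex, the bags containing it form a connected subtree. Here edge (9,1) lies in no bag, so the decomposition is invalid.

No — edge (9,1) lies in no bag.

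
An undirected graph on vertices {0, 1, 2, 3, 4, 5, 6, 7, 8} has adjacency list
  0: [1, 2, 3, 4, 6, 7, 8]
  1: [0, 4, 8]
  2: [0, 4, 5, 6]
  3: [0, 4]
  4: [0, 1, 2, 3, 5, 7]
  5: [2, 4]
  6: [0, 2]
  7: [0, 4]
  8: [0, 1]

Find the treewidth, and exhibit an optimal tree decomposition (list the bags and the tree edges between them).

Treewidth 2.
One optimal decomposition is:
Bags: B1 = {0, 2, 4}  B2 = {2, 4, 5}  B3 = {0, 2, 6}  B4 = {0, 1, 4}  B5 = {0, 1, 8}  B6 = {0, 3, 4}  B7 = {0, 4, 7}
Tree: B1–B2, B1–B3, B1–B4, B4–B5, B1–B6, B1–B7

The largest bag has 3 vertices, giving width 2; this decomposition certifies tw(G) ≤ 2. For the lower bound, the 3 vertices {0, 1, 8} are pairwise adjacent, and any tree decomposition puts a clique entirely inside one bag — forcing width ≥ 2. Hence tw(G) = 2 exactly.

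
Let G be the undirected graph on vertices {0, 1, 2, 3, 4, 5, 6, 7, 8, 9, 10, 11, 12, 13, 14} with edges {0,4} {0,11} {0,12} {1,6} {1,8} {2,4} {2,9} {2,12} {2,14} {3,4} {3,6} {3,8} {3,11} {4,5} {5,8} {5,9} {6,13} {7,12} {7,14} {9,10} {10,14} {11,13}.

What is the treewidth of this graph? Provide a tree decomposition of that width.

Every bag has size at most 4, so the width is 4 − 1 = 3 and tw(G) ≤ 3. For the lower bound: the 4 vertex sets {1,6,13}, {8}, {3}, {0,4,5,11} are disjoint, each induces a connected subgraph, and every pair is joined by at least one edge of G. Contracting each set to a single vertex therefore yields K_{4} as a minor, and since treewidth is minor-monotone, tw(G) ≥ tw(K_{4}) = 3. The upper and lower bounds meet at 3, so that is the treewidth.

Treewidth 3.
One such decomposition:
Bags: B1 = {1, 6, 8, 13}  B2 = {3, 6, 8, 13}  B3 = {3, 8, 11, 13}  B4 = {3, 5, 8, 11}  B5 = {3, 4, 5, 11}  B6 = {0, 4, 5, 11}  B7 = {0, 4, 5, 9}  B8 = {0, 2, 4, 9}  B9 = {0, 2, 9, 12}  B10 = {2, 9, 10, 12}  B11 = {2, 10, 12, 14}  B12 = {7, 10, 12, 14}
Tree: B1–B2, B2–B3, B3–B4, B4–B5, B5–B6, B6–B7, B7–B8, B8–B9, B9–B10, B10–B11, B11–B12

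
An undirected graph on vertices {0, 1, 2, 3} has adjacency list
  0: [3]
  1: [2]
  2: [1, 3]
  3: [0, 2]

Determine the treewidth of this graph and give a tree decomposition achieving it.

Treewidth 1.
Bags: B1 = {2, 3}  B2 = {1, 2}  B3 = {0, 3}
Tree: B1–B2, B1–B3

Each bag holds 2 vertices, so the decomposition has width 1, which upper-bounds the treewidth. G has an edge, so its treewidth is at least 1. Combining the bounds, tw(G) = 1.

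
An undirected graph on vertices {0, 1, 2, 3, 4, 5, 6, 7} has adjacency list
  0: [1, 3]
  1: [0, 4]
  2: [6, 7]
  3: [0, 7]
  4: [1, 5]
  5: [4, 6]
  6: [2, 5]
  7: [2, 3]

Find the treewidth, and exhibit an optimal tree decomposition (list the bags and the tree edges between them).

The largest bag has 3 vertices, giving width 2; this decomposition certifies tw(G) ≤ 2. Since 2–7–3–0–1–4–5–6–2 is a cycle in G, G is not acyclic. Forests are exactly the graphs of treewidth ≤ 1, so tw(G) ≥ 2. Therefore the treewidth is 2.

Treewidth 2.
Bags: B1 = {2, 3, 7}  B2 = {0, 2, 3}  B3 = {0, 1, 2}  B4 = {1, 2, 4}  B5 = {2, 4, 5}  B6 = {2, 5, 6}
Tree: B1–B2, B2–B3, B3–B4, B4–B5, B5–B6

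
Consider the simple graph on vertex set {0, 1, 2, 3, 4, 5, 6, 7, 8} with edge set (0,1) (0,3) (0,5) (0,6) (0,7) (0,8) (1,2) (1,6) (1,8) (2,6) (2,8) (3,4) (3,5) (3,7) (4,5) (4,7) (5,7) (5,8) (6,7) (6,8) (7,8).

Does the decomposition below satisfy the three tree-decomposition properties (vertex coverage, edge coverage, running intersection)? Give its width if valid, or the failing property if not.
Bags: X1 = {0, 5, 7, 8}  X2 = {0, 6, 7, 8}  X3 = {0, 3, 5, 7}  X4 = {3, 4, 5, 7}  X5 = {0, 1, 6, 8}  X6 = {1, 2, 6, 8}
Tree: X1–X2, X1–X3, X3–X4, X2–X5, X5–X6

Yes; width 3.

Vertex coverage: the bags together contain {0, 1, 2, 3, 4, 5, 6, 7, 8}, the full vertex set. Edge coverage: each edge of G has both endpoints in at least one bag. Running intersection: for every vertex, the bags containing it form a connected subtree. All three properties hold, so this is a valid tree decomposition of width max|bag| − 1 = 3, and hence tw(G) ≤ 3.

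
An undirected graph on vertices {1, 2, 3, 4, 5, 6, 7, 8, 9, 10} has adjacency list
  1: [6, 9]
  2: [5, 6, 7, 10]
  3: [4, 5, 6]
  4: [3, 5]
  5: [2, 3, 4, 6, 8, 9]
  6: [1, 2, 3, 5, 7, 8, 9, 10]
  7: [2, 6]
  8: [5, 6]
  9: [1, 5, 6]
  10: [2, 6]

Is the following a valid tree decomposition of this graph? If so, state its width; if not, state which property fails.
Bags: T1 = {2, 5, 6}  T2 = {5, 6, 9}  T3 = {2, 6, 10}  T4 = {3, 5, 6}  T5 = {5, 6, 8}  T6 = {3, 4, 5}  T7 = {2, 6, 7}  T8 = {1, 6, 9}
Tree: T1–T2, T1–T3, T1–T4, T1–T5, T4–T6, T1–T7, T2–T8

Yes; width 2.

Every vertex of G appears in some bag (union = {1, 2, 3, 4, 5, 6, 7, 8, 9, 10}); every edge is covered by a bag; and for each vertex v the set of bags containing v is connected in the bag tree. The decomposition is therefore valid. The largest bag has 3 vertices, so the width is 2.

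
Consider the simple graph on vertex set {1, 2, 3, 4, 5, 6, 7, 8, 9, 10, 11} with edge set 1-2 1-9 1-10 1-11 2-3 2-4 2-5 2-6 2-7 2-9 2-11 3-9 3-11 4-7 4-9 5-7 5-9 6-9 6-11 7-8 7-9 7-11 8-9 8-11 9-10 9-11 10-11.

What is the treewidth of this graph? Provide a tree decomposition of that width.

Every bag has size at most 4, so the width is 4 − 1 = 3 and tw(G) ≤ 3. Conversely, {7, 8, 9, 11} is a clique of size 4, and the vertices of any clique must share a bag in every tree decomposition; so some bag has ≥ 4 vertices and tw(G) ≥ 3. Therefore the treewidth is 3.

Treewidth 3.
One such decomposition:
Bags: B1 = {2, 5, 7, 9}  B2 = {2, 7, 9, 11}  B3 = {1, 2, 9, 11}  B4 = {2, 4, 7, 9}  B5 = {7, 8, 9, 11}  B6 = {2, 6, 9, 11}  B7 = {2, 3, 9, 11}  B8 = {1, 9, 10, 11}
Tree: B1–B2, B2–B3, B1–B4, B2–B5, B2–B6, B6–B7, B3–B8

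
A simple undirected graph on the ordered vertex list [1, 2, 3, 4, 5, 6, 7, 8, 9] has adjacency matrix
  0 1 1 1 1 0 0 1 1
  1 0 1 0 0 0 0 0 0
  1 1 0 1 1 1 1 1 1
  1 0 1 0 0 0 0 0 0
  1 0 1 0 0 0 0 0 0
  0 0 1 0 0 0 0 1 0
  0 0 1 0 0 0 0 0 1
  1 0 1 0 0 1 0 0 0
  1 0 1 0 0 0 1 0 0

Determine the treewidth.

A width-2 tree decomposition is:
Bags: B1 = {1, 3, 8}  B2 = {1, 3, 4}  B3 = {1, 3, 9}  B4 = {3, 7, 9}  B5 = {3, 6, 8}  B6 = {1, 3, 5}  B7 = {1, 2, 3}
Tree: B1–B2, B1–B3, B3–B4, B1–B5, B3–B6, B6–B7
The largest bag has 3 vertices, giving width 2; this decomposition certifies tw(G) ≤ 2. On the other hand G contains the 3-clique {1, 2, 3}. A clique must lie in a single bag of any decomposition, so no decomposition can have width below 2. Hence tw(G) = 2 exactly.

2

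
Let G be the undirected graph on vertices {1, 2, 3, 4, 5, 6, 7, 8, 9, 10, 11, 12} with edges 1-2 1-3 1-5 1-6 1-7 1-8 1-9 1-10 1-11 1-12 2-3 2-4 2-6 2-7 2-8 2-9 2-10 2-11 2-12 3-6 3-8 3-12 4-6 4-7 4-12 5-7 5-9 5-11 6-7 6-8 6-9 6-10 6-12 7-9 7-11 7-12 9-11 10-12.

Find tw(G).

4

A width-4 tree decomposition is:
Bags: B1 = {2, 4, 6, 7, 12}  B2 = {1, 2, 6, 7, 12}  B3 = {1, 2, 6, 7, 9}  B4 = {1, 2, 7, 9, 11}  B5 = {1, 2, 3, 6, 12}  B6 = {1, 5, 7, 9, 11}  B7 = {1, 2, 6, 10, 12}  B8 = {1, 2, 3, 6, 8}
Tree: B1–B2, B2–B3, B3–B4, B2–B5, B4–B6, B2–B7, B5–B8
Each bag holds 5 vertices, so the decomposition has width 4, which upper-bounds the treewidth. On the other hand G contains the 5-clique {1, 2, 7, 9, 11}. A clique must lie in a single bag of any decomposition, so no decomposition can have width below 4. Hence tw(G) = 4 exactly.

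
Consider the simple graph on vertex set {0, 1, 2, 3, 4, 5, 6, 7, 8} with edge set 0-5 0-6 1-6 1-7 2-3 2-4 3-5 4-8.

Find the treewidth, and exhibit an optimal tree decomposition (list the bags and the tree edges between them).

Treewidth 1.
One such decomposition:
Bags: B1 = {4, 8}  B2 = {2, 4}  B3 = {2, 3}  B4 = {3, 5}  B5 = {0, 5}  B6 = {0, 6}  B7 = {1, 6}  B8 = {1, 7}
Tree: B1–B2, B2–B3, B3–B4, B4–B5, B5–B6, B6–B7, B7–B8

Each bag holds 2 vertices, so the decomposition has width 1, which upper-bounds the treewidth. Since G has at least one edge (e.g. 8–4), it is not an edgeless graph, so tw(G) ≥ 1. Hence tw(G) = 1 exactly.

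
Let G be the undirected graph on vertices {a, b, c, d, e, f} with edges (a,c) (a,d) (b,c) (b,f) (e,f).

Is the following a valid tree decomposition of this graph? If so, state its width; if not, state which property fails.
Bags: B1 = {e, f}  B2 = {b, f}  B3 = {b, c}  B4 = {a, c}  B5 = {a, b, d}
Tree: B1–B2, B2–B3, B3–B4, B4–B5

A tree decomposition must satisfy three properties: every vertex lies in some bag; for every edge, both endpoints lie together in some bag; and for every vertex, the bags containing it form a connected subtree. Here bags containing vertex b are not connected in the tree, so the decomposition is invalid.

No — bags containing vertex b are not connected in the tree.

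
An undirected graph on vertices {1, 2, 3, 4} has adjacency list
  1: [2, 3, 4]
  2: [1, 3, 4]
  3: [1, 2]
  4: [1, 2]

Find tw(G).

2

A width-2 tree decomposition is:
Bags: B1 = {1, 2, 3}  B2 = {1, 2, 4}
Tree: B1–B2
Each bag holds 3 vertices, so the decomposition has width 2, which upper-bounds the treewidth. For the lower bound, the 3 vertices {1, 2, 3} are pairwise adjacent, and any tree decomposition puts a clique entirely inside one bag — forcing width ≥ 2. Therefore the treewidth is 2.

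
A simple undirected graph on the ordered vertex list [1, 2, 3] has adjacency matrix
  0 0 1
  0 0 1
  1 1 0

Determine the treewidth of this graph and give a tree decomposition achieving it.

Treewidth 1.
One such decomposition:
Bags: B1 = {1, 3}  B2 = {2, 3}
Tree: B1–B2

Each bag holds 2 vertices, so the decomposition has width 1, which upper-bounds the treewidth. G has an edge, so its treewidth is at least 1. Hence tw(G) = 1 exactly.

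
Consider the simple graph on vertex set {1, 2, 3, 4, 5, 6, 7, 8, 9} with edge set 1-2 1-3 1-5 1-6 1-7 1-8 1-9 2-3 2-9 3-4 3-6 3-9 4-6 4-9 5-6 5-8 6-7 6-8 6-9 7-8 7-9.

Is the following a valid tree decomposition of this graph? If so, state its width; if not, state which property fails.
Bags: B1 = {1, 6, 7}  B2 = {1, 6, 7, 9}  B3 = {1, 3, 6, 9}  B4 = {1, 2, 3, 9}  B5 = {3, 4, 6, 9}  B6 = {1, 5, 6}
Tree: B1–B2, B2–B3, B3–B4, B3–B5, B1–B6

No — vertex 8 appears in no bag.

A tree decomposition must satisfy three properties: every vertex lies in some bag; for every edge, both endpoints lie together in some bag; and for every vertex, the bags containing it form a connected subtree. Here vertex 8 appears in no bag, so the decomposition is invalid.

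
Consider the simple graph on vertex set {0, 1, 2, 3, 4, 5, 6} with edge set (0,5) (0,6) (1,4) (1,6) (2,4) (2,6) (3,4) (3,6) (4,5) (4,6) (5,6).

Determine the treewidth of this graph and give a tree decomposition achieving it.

Treewidth 2.
Bags: B1 = {2, 4, 6}  B2 = {4, 5, 6}  B3 = {1, 4, 6}  B4 = {0, 5, 6}  B5 = {3, 4, 6}
Tree: B1–B2, B2–B3, B2–B4, B3–B5

Every bag has size at most 3, so the width is 3 − 1 = 2 and tw(G) ≤ 2. On the other hand G contains the 3-clique {0, 5, 6}. A clique must lie in a single bag of any decomposition, so no decomposition can have width below 2. Hence tw(G) = 2 exactly.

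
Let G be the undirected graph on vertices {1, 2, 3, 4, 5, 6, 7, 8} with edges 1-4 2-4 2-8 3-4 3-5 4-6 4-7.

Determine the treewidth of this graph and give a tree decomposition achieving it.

Treewidth 1.
One optimal decomposition is:
Bags: B1 = {2, 4}  B2 = {4, 6}  B3 = {2, 8}  B4 = {1, 4}  B5 = {4, 7}  B6 = {3, 4}  B7 = {3, 5}
Tree: B1–B2, B1–B3, B2–B4, B2–B5, B5–B6, B6–B7

Each bag holds 2 vertices, so the decomposition has width 1, which upper-bounds the treewidth. Since G has at least one edge (e.g. 2–4), it is not an edgeless graph, so tw(G) ≥ 1. Therefore the treewidth is 1.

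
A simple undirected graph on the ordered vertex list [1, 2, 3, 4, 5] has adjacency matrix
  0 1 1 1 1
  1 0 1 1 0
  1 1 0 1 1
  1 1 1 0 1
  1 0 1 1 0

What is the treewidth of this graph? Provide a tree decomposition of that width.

Treewidth 3.
One optimal decomposition is:
Bags: B1 = {1, 3, 4, 5}  B2 = {1, 2, 3, 4}
Tree: B1–B2

Every bag has size at most 4, so the width is 4 − 1 = 3 and tw(G) ≤ 3. Conversely, {1, 2, 3, 4} is a clique of size 4, and the vertices of any clique must share a bag in every tree decomposition; so some bag has ≥ 4 vertices and tw(G) ≥ 3. Hence tw(G) = 3 exactly.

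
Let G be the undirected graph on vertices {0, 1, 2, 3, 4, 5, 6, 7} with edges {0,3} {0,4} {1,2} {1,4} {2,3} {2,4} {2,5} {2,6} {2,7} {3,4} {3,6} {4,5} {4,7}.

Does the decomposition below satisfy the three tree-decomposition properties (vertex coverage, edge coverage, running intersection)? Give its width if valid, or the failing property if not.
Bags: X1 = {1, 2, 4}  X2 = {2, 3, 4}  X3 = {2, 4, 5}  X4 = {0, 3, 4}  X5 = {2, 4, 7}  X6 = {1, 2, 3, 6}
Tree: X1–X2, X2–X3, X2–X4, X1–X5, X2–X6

No — bags containing vertex 1 are not connected in the tree.

A tree decomposition must satisfy three properties: every vertex lies in some bag; for every edge, both endpoints lie together in some bag; and for every vertex, the bags containing it form a connected subtree. Here bags containing vertex 1 are not connected in the tree, so the decomposition is invalid.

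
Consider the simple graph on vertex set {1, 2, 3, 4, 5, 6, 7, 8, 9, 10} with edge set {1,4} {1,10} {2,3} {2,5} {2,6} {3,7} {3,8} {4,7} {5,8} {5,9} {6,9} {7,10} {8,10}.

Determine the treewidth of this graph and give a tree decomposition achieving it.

Treewidth 2.
Bags: B1 = {2, 6, 9}  B2 = {2, 5, 9}  B3 = {2, 3, 5}  B4 = {3, 5, 8}  B5 = {3, 7, 8}  B6 = {7, 8, 10}  B7 = {4, 7, 10}  B8 = {1, 4, 10}
Tree: B1–B2, B2–B3, B3–B4, B4–B5, B5–B6, B6–B7, B7–B8

Each bag holds 3 vertices, so the decomposition has width 2, which upper-bounds the treewidth. The edges 6–9–5–2–6 form a cycle, so G is not a tree and its treewidth is at least 2. Combining the bounds, tw(G) = 2.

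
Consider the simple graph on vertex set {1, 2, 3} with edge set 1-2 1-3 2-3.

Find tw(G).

2

A width-2 tree decomposition is:
Bags: B1 = {1, 2, 3}
Tree: (single bag)
A single bag containing all 3 vertices is trivially a valid decomposition of width 2. For the lower bound, the 3 vertices {1, 2, 3} are pairwise adjacent, and any tree decomposition puts a clique entirely inside one bag — forcing width ≥ 2. Therefore the treewidth is 2.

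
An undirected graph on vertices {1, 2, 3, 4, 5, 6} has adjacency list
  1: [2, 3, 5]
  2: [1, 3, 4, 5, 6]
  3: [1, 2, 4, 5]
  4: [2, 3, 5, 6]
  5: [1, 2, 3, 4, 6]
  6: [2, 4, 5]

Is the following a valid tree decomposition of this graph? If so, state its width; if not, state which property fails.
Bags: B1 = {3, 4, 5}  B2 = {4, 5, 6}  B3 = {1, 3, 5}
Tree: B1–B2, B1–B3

A tree decomposition must satisfy three properties: every vertex lies in some bag; for every edge, both endpoints lie together in some bag; and for every vertex, the bags containing it form a connected subtree. Here vertex 2 appears in no bag, so the decomposition is invalid.

No — vertex 2 appears in no bag.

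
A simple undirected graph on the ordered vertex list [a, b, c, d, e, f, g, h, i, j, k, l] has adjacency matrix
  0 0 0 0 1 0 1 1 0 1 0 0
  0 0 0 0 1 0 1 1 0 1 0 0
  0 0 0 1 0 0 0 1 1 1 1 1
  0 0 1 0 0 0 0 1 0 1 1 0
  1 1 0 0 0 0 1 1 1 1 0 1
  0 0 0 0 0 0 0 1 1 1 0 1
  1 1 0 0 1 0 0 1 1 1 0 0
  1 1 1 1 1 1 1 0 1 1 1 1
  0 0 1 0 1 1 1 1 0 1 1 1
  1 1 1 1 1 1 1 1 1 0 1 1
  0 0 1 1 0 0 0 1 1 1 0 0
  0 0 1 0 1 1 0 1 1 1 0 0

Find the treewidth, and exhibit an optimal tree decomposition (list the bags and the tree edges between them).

Every bag has size at most 5, so the width is 5 − 1 = 4 and tw(G) ≤ 4. For the lower bound, the 5 vertices {c, d, h, j, k} are pairwise adjacent, and any tree decomposition puts a clique entirely inside one bag — forcing width ≥ 4. Therefore the treewidth is 4.

Treewidth 4.
One optimal decomposition is:
Bags: B1 = {f, h, i, j, l}  B2 = {c, h, i, j, l}  B3 = {e, h, i, j, l}  B4 = {e, g, h, i, j}  B5 = {a, e, g, h, j}  B6 = {c, h, i, j, k}  B7 = {c, d, h, j, k}  B8 = {b, e, g, h, j}
Tree: B1–B2, B1–B3, B3–B4, B4–B5, B2–B6, B6–B7, B4–B8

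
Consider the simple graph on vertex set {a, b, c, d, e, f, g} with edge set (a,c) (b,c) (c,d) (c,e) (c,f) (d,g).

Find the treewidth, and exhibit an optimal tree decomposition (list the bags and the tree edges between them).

Each bag holds 2 vertices, so the decomposition has width 1, which upper-bounds the treewidth. Since G has at least one edge (e.g. d–g), it is not an edgeless graph, so tw(G) ≥ 1. Combining the bounds, tw(G) = 1.

Treewidth 1.
One such decomposition:
Bags: B1 = {d, g}  B2 = {c, d}  B3 = {a, c}  B4 = {c, e}  B5 = {b, c}  B6 = {c, f}
Tree: B1–B2, B2–B3, B2–B4, B2–B5, B3–B6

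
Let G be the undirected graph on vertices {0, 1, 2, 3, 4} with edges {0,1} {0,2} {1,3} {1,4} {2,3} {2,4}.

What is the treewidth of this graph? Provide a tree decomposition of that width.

Each bag holds 3 vertices, so the decomposition has width 2, which upper-bounds the treewidth. The edges 1–3–2–4–1 form a cycle, so G is not a tree and its treewidth is at least 2. The upper and lower bounds meet at 2, so that is the treewidth.

Treewidth 2.
One optimal decomposition is:
Bags: B1 = {1, 2, 3}  B2 = {1, 2, 4}  B3 = {0, 1, 2}
Tree: B1–B2, B2–B3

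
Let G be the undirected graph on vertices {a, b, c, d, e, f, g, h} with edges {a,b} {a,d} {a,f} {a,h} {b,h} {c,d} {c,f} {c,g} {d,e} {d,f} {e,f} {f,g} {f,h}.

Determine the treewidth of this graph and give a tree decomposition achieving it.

Each bag holds 3 vertices, so the decomposition has width 2, which upper-bounds the treewidth. On the other hand G contains the 3-clique {d, e, f}. A clique must lie in a single bag of any decomposition, so no decomposition can have width below 2. Hence tw(G) = 2 exactly.

Treewidth 2.
One such decomposition:
Bags: B1 = {d, e, f}  B2 = {a, d, f}  B3 = {c, d, f}  B4 = {c, f, g}  B5 = {a, f, h}  B6 = {a, b, h}
Tree: B1–B2, B1–B3, B3–B4, B2–B5, B5–B6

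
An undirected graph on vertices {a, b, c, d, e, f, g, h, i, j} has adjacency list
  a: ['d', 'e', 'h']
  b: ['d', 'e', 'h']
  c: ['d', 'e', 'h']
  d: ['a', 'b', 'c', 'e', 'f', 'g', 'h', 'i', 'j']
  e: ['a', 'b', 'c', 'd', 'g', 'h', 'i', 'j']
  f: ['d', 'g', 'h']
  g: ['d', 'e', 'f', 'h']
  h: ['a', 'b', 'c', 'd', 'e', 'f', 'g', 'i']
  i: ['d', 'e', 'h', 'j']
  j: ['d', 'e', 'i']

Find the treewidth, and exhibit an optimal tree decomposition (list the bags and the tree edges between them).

Treewidth 3.
One such decomposition:
Bags: B1 = {d, e, g, h}  B2 = {b, d, e, h}  B3 = {a, d, e, h}  B4 = {d, e, h, i}  B5 = {d, e, i, j}  B6 = {d, f, g, h}  B7 = {c, d, e, h}
Tree: B1–B2, B2–B3, B1–B4, B4–B5, B1–B6, B3–B7

The largest bag has 4 vertices, giving width 3; this decomposition certifies tw(G) ≤ 3. On the other hand G contains the 4-clique {d, e, i, j}. A clique must lie in a single bag of any decomposition, so no decomposition can have width below 3. The upper and lower bounds meet at 3, so that is the treewidth.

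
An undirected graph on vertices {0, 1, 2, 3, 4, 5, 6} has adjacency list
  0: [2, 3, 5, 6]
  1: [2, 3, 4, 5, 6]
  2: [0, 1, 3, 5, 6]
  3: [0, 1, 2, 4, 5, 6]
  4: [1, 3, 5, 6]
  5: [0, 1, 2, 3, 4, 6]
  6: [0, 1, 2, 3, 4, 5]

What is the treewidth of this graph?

A width-4 tree decomposition is:
Bags: B1 = {1, 2, 3, 5, 6}  B2 = {0, 2, 3, 5, 6}  B3 = {1, 3, 4, 5, 6}
Tree: B1–B2, B1–B3
Every bag has size at most 5, so the width is 5 − 1 = 4 and tw(G) ≤ 4. On the other hand G contains the 5-clique {0, 2, 3, 5, 6}. A clique must lie in a single bag of any decomposition, so no decomposition can have width below 4. The upper and lower bounds meet at 4, so that is the treewidth.

4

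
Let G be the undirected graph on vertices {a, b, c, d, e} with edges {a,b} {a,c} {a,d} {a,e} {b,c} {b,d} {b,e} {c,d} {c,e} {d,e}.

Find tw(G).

A width-4 tree decomposition is:
Bags: B1 = {a, b, c, d, e}
Tree: (single bag)
A single bag containing all 5 vertices is trivially a valid decomposition of width 4. On the other hand G contains the 5-clique {a, b, c, d, e}. A clique must lie in a single bag of any decomposition, so no decomposition can have width below 4. Combining the bounds, tw(G) = 4.

4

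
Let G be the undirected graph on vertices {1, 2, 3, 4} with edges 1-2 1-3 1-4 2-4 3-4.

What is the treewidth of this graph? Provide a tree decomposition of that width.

Each bag holds 3 vertices, so the decomposition has width 2, which upper-bounds the treewidth. Conversely, {1, 2, 4} is a clique of size 3, and the vertices of any clique must share a bag in every tree decomposition; so some bag has ≥ 3 vertices and tw(G) ≥ 2. Hence tw(G) = 2 exactly.

Treewidth 2.
One optimal decomposition is:
Bags: B1 = {1, 2, 4}  B2 = {1, 3, 4}
Tree: B1–B2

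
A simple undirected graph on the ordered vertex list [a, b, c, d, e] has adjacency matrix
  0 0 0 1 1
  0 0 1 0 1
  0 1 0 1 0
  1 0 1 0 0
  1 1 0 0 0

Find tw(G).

A width-2 tree decomposition is:
Bags: B1 = {a, b, e}  B2 = {a, b, d}  B3 = {b, c, d}
Tree: B1–B2, B2–B3
Each bag holds 3 vertices, so the decomposition has width 2, which upper-bounds the treewidth. Since b–e–a–d–c–b is a cycle in G, G is not acyclic. Forests are exactly the graphs of treewidth ≤ 1, so tw(G) ≥ 2. Therefore the treewidth is 2.

2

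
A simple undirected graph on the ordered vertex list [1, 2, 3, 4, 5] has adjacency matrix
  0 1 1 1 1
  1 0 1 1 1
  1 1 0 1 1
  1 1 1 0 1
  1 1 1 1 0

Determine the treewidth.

4

A width-4 tree decomposition is:
Bags: B1 = {1, 2, 3, 4, 5}
Tree: (single bag)
A single bag containing all 5 vertices is trivially a valid decomposition of width 4. On the other hand G contains the 5-clique {1, 2, 3, 4, 5}. A clique must lie in a single bag of any decomposition, so no decomposition can have width below 4. Combining the bounds, tw(G) = 4.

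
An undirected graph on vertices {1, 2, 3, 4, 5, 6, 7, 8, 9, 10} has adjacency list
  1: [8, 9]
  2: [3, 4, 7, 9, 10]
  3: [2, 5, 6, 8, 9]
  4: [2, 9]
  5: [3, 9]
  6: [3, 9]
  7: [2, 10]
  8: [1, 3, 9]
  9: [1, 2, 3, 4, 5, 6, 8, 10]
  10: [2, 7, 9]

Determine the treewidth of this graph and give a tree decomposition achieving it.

Treewidth 2.
Bags: B1 = {2, 9, 10}  B2 = {2, 7, 10}  B3 = {2, 3, 9}  B4 = {3, 6, 9}  B5 = {3, 8, 9}  B6 = {3, 5, 9}  B7 = {1, 8, 9}  B8 = {2, 4, 9}
Tree: B1–B2, B1–B3, B3–B4, B4–B5, B5–B6, B5–B7, B1–B8

The largest bag has 3 vertices, giving width 2; this decomposition certifies tw(G) ≤ 2. Conversely, {1, 8, 9} is a clique of size 3, and the vertices of any clique must share a bag in every tree decomposition; so some bag has ≥ 3 vertices and tw(G) ≥ 2. Combining the bounds, tw(G) = 2.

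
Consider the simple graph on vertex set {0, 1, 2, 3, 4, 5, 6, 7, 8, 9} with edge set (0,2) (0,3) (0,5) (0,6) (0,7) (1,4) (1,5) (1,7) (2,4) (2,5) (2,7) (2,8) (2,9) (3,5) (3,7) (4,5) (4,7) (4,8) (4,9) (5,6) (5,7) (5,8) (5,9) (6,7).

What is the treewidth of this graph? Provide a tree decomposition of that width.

Treewidth 3.
One such decomposition:
Bags: B1 = {0, 2, 5, 7}  B2 = {2, 4, 5, 7}  B3 = {0, 5, 6, 7}  B4 = {2, 4, 5, 9}  B5 = {2, 4, 5, 8}  B6 = {1, 4, 5, 7}  B7 = {0, 3, 5, 7}
Tree: B1–B2, B1–B3, B2–B4, B2–B5, B2–B6, B1–B7

Each bag holds 4 vertices, so the decomposition has width 3, which upper-bounds the treewidth. Conversely, {2, 4, 5, 8} is a clique of size 4, and the vertices of any clique must share a bag in every tree decomposition; so some bag has ≥ 4 vertices and tw(G) ≥ 3. Therefore the treewidth is 3.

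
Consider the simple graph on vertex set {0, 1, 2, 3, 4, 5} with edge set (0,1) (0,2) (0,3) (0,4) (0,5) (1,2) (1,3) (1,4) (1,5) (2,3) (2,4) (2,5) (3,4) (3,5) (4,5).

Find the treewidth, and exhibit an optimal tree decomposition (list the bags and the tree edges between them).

Treewidth 5.
One such decomposition:
Bags: B1 = {0, 1, 2, 3, 4, 5}
Tree: (single bag)

A single bag containing all 6 vertices is trivially a valid decomposition of width 5. For the lower bound, the 6 vertices {0, 1, 2, 3, 4, 5} are pairwise adjacent, and any tree decomposition puts a clique entirely inside one bag — forcing width ≥ 5. The upper and lower bounds meet at 5, so that is the treewidth.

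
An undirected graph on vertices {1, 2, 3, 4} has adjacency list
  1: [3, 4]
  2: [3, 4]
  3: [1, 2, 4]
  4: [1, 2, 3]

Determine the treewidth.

2

A width-2 tree decomposition is:
Bags: B1 = {1, 3, 4}  B2 = {2, 3, 4}
Tree: B1–B2
Each bag holds 3 vertices, so the decomposition has width 2, which upper-bounds the treewidth. Conversely, {1, 3, 4} is a clique of size 3, and the vertices of any clique must share a bag in every tree decomposition; so some bag has ≥ 3 vertices and tw(G) ≥ 2. The upper and lower bounds meet at 2, so that is the treewidth.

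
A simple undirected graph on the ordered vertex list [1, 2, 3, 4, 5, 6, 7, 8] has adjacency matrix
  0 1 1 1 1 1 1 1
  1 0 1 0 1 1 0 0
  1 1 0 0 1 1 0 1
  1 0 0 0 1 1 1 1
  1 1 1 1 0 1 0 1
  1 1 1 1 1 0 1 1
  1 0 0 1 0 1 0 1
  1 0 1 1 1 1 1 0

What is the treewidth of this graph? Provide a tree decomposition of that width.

Treewidth 4.
Bags: B1 = {1, 2, 3, 5, 6}  B2 = {1, 3, 5, 6, 8}  B3 = {1, 4, 5, 6, 8}  B4 = {1, 4, 6, 7, 8}
Tree: B1–B2, B2–B3, B3–B4

Every bag has size at most 5, so the width is 5 − 1 = 4 and tw(G) ≤ 4. For the lower bound, the 5 vertices {1, 3, 5, 6, 8} are pairwise adjacent, and any tree decomposition puts a clique entirely inside one bag — forcing width ≥ 4. Combining the bounds, tw(G) = 4.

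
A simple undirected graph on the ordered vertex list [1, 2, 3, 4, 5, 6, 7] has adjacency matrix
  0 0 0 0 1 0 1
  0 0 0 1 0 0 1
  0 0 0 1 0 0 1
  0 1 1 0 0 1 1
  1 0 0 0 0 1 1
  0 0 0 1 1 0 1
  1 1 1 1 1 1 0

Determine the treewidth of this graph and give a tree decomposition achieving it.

Treewidth 2.
One optimal decomposition is:
Bags: B1 = {3, 4, 7}  B2 = {2, 4, 7}  B3 = {4, 6, 7}  B4 = {5, 6, 7}  B5 = {1, 5, 7}
Tree: B1–B2, B1–B3, B3–B4, B4–B5

Each bag holds 3 vertices, so the decomposition has width 2, which upper-bounds the treewidth. Conversely, {1, 5, 7} is a clique of size 3, and the vertices of any clique must share a bag in every tree decomposition; so some bag has ≥ 3 vertices and tw(G) ≥ 2. The upper and lower bounds meet at 2, so that is the treewidth.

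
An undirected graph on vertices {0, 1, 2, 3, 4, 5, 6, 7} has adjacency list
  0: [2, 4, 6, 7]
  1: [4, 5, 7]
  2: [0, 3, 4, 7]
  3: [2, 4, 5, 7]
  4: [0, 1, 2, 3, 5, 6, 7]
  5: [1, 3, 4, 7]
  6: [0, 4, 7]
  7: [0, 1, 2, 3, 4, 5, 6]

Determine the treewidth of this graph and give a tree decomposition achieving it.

The largest bag has 4 vertices, giving width 3; this decomposition certifies tw(G) ≤ 3. Conversely, {0, 2, 4, 7} is a clique of size 4, and the vertices of any clique must share a bag in every tree decomposition; so some bag has ≥ 4 vertices and tw(G) ≥ 3. Hence tw(G) = 3 exactly.

Treewidth 3.
Bags: B1 = {0, 2, 4, 7}  B2 = {0, 4, 6, 7}  B3 = {2, 3, 4, 7}  B4 = {3, 4, 5, 7}  B5 = {1, 4, 5, 7}
Tree: B1–B2, B1–B3, B3–B4, B4–B5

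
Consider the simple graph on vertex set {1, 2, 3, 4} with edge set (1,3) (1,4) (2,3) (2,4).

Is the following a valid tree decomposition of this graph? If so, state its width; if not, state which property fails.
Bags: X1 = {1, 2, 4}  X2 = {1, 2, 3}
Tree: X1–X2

Every vertex of G appears in some bag (union = {1, 2, 3, 4}); every edge is covered by a bag; and for each vertex v the set of bags containing v is connected in the bag tree. The decomposition is therefore valid. The largest bag has 3 vertices, so the width is 2.

Yes; width 2.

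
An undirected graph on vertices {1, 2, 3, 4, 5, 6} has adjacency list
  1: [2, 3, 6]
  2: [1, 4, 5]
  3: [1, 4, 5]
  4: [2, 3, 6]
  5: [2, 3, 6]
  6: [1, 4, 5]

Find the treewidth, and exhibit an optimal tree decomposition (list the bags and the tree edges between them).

Treewidth 3.
One optimal decomposition is:
Bags: B1 = {1, 3, 4, 5}  B2 = {1, 2, 4, 5}  B3 = {1, 4, 5, 6}
Tree: B1–B2, B2–B3

The largest bag has 4 vertices, giving width 3; this decomposition certifies tw(G) ≤ 3. For the lower bound: the 4 vertex sets {3,5}, {2,4}, {1}, {6} are disjoint, each induces a connected subgraph, and every pair is joined by at least one edge of G. Contracting each set to a single vertex therefore yields K_{4} as a minor, and since treewidth is minor-monotone, tw(G) ≥ tw(K_{4}) = 3. Therefore the treewidth is 3.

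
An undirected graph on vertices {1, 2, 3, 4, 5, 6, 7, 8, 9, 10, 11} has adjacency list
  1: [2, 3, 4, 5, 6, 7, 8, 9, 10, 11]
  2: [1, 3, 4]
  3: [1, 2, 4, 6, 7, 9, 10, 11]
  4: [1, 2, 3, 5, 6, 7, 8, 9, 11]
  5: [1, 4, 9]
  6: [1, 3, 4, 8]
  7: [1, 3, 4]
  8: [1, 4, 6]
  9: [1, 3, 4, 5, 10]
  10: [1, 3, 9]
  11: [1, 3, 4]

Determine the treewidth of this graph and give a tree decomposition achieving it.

Treewidth 3.
Bags: B1 = {1, 2, 3, 4}  B2 = {1, 3, 4, 9}  B3 = {1, 4, 5, 9}  B4 = {1, 3, 4, 6}  B5 = {1, 4, 6, 8}  B6 = {1, 3, 4, 7}  B7 = {1, 3, 4, 11}  B8 = {1, 3, 9, 10}
Tree: B1–B2, B2–B3, B1–B4, B4–B5, B2–B6, B1–B7, B2–B8

Each bag holds 4 vertices, so the decomposition has width 3, which upper-bounds the treewidth. Conversely, {1, 3, 9, 10} is a clique of size 4, and the vertices of any clique must share a bag in every tree decomposition; so some bag has ≥ 4 vertices and tw(G) ≥ 3. The upper and lower bounds meet at 3, so that is the treewidth.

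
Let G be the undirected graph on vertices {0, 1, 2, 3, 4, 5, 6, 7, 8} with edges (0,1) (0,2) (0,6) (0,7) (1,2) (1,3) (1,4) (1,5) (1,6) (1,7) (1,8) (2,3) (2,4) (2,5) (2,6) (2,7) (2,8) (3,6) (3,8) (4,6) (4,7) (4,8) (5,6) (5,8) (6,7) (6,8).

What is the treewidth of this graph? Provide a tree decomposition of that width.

The largest bag has 5 vertices, giving width 4; this decomposition certifies tw(G) ≤ 4. Conversely, {0, 1, 2, 6, 7} is a clique of size 5, and the vertices of any clique must share a bag in every tree decomposition; so some bag has ≥ 5 vertices and tw(G) ≥ 4. The upper and lower bounds meet at 4, so that is the treewidth.

Treewidth 4.
One optimal decomposition is:
Bags: B1 = {1, 2, 4, 6, 8}  B2 = {1, 2, 5, 6, 8}  B3 = {1, 2, 4, 6, 7}  B4 = {0, 1, 2, 6, 7}  B5 = {1, 2, 3, 6, 8}
Tree: B1–B2, B1–B3, B3–B4, B1–B5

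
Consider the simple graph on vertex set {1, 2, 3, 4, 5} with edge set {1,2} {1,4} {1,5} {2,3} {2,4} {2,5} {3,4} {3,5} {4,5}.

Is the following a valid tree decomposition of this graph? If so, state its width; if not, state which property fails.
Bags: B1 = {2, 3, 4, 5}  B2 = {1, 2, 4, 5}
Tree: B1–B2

Every vertex of G appears in some bag (union = {1, 2, 3, 4, 5}); every edge is covered by a bag; and for each vertex v the set of bags containing v is connected in the bag tree. The decomposition is therefore valid. The largest bag has 4 vertices, so the width is 3.

Yes; width 3.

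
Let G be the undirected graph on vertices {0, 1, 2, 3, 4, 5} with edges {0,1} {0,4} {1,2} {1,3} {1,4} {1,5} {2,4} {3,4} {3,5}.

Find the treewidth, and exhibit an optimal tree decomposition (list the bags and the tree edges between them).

Each bag holds 3 vertices, so the decomposition has width 2, which upper-bounds the treewidth. On the other hand G contains the 3-clique {0, 1, 4}. A clique must lie in a single bag of any decomposition, so no decomposition can have width below 2. The upper and lower bounds meet at 2, so that is the treewidth.

Treewidth 2.
One optimal decomposition is:
Bags: B1 = {1, 3, 4}  B2 = {0, 1, 4}  B3 = {1, 3, 5}  B4 = {1, 2, 4}
Tree: B1–B2, B1–B3, B1–B4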